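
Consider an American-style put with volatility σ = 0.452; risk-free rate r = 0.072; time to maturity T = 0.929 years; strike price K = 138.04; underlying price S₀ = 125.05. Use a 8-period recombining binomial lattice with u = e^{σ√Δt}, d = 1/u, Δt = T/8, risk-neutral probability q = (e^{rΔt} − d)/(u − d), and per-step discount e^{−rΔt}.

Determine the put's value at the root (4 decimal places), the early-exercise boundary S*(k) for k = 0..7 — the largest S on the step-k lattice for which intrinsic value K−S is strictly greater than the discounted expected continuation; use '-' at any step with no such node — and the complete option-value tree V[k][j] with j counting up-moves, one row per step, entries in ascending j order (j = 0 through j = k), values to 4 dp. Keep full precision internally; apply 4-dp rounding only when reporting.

Δt=0.11613, u=1.16652, d=0.85725, q=0.48872, disc=e^(-rΔt)=0.99167
k=8 terminal: V=max(K-S,0) → 101.5702 88.4126 70.5081 46.1441 12.9900 0.0000 0.0000 0.0000 0.0000
k=7: j=0 S=42.5429 intr=95.4971 cont=94.3477 V=95.4971[EX]; j=1 S=57.8915 intr=80.1485 cont=78.9991 V=80.1485[EX]; j=2 S=78.7775 intr=59.2625 cont=58.1131 V=59.2625[EX]; j=3 S=107.1988 intr=30.8412 cont=29.6919 V=30.8412[EX]; j=4 S=145.8739 intr=0.0000 cont=6.5863 V=6.5863[hold]; j=5 S=198.5020 intr=0.0000 cont=0.0000 V=0.0000[hold]; j=6 S=270.1174 intr=0.0000 cont=0.0000 V=0.0000[hold]; j=7 S=367.5700 intr=0.0000 cont=0.0000 V=0.0000[hold]  S*(7)=107.1988
k=6: j=0 S=49.6274 intr=88.4126 cont=87.2633 V=88.4126[EX]; j=1 S=67.5319 intr=70.5081 cont=69.3588 V=70.5081[EX]; j=2 S=91.8959 intr=46.1441 cont=44.9948 V=46.1441[EX]; j=3 S=125.0500 intr=12.9900 cont=18.8293 V=18.8293[hold]; j=4 S=170.1654 intr=0.0000 cont=3.3394 V=3.3394[hold]; j=5 S=231.5574 intr=0.0000 cont=0.0000 V=0.0000[hold]; j=6 S=315.0984 intr=0.0000 cont=0.0000 V=0.0000[hold]  S*(6)=91.8959
k=5: j=0 S=57.8915 intr=80.1485 cont=78.9991 V=80.1485[EX]; j=1 S=78.7775 intr=59.2625 cont=58.1131 V=59.2625[EX]; j=2 S=107.1988 intr=30.8412 cont=32.5219 V=32.5219[hold]; j=3 S=145.8739 intr=0.0000 cont=11.1654 V=11.1654[hold]; j=4 S=198.5020 intr=0.0000 cont=1.6932 V=1.6932[hold]; j=5 S=270.1174 intr=0.0000 cont=0.0000 V=0.0000[hold]  S*(5)=78.7775
k=4: j=0 S=67.5319 intr=70.5081 cont=69.3588 V=70.5081[EX]; j=1 S=91.8959 intr=46.1441 cont=45.8093 V=46.1441[EX]; j=2 S=125.0500 intr=12.9900 cont=21.9007 V=21.9007[hold]; j=3 S=170.1654 intr=0.0000 cont=6.4818 V=6.4818[hold]; j=4 S=231.5574 intr=0.0000 cont=0.8585 V=0.8585[hold]  S*(4)=91.8959
k=3: j=0 S=78.7775 intr=59.2625 cont=58.1131 V=59.2625[EX]; j=1 S=107.1988 intr=30.8412 cont=34.0104 V=34.0104[hold]; j=2 S=145.8739 intr=0.0000 cont=14.2456 V=14.2456[hold]; j=3 S=198.5020 intr=0.0000 cont=3.7025 V=3.7025[hold]  S*(3)=78.7775
k=2: j=0 S=91.8959 intr=46.1441 cont=46.5307 V=46.5307[hold]; j=1 S=125.0500 intr=12.9900 cont=24.1483 V=24.1483[hold]; j=2 S=170.1654 intr=0.0000 cont=9.0173 V=9.0173[hold]  S*(2)=-
k=1: j=0 S=107.1988 intr=30.8412 cont=35.2957 V=35.2957[hold]; j=1 S=145.8739 intr=0.0000 cont=16.6141 V=16.6141[hold]  S*(1)=-
k=0: j=0 S=125.0500 intr=12.9900 cont=25.9478 V=25.9478[hold]  S*(0)=-

price = 25.9478
boundary = - - - 78.7775 91.8959 78.7775 91.8959 107.1988
tree:
25.9478
35.2957 16.6141
46.5307 24.1483 9.0173
59.2625 34.0104 14.2456 3.7025
70.5081 46.1441 21.9007 6.4818 0.8585
80.1485 59.2625 32.5219 11.1654 1.6932 0.0000
88.4126 70.5081 46.1441 18.8293 3.3394 0.0000 0.0000
95.4971 80.1485 59.2625 30.8412 6.5863 0.0000 0.0000 0.0000
101.5702 88.4126 70.5081 46.1441 12.9900 0.0000 0.0000 0.0000 0.0000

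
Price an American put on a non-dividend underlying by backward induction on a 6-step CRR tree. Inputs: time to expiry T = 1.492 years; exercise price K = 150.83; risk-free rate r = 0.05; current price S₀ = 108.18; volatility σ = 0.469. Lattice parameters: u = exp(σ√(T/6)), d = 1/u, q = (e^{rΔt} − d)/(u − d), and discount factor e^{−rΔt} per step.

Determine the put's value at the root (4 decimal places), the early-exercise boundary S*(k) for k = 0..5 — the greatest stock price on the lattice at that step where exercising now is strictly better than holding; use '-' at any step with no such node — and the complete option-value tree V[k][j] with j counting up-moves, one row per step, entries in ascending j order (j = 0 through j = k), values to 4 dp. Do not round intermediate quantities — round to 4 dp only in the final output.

price = 49.8777
boundary = - - 67.7652 85.6203 67.7652 85.6203
tree:
49.8777
65.6319 33.3233
83.0648 47.5924 18.0126
97.1964 65.2097 28.8617 6.1761
108.3811 83.0648 44.6023 11.7612 0.0000
117.2333 97.1964 65.2097 22.3967 0.0000 0.0000
124.2395 108.3811 83.0648 42.6500 0.0000 0.0000 0.0000

params: Δt=0.24867 u=1.26349 d=0.79146 q=0.46830 e^(-rΔt)=0.98764
t_6 payoffs: 124.2395 108.3811 83.0648 42.6500 0.0000 0.0000 0.0000
t_5: node(5,0) S=33.5967 payoff=117.2333 vs cont=115.3696 → 117.2333 [stop]  node(5,1) S=53.6336 payoff=97.1964 vs cont=95.3327 → 97.1964 [stop]  node(5,2) S=85.6203 payoff=65.2097 vs cont=63.3460 → 65.2097 [stop]  node(5,3) S=136.6838 payoff=14.1462 vs cont=22.3967 → 22.3967 [wait]  node(5,4) S=218.2013 payoff=0.0000 vs cont=0.0000 → 0.0000 [wait]  node(5,5) S=348.3353 payoff=0.0000 vs cont=0.0000 → 0.0000 [wait]  ⇒ S*(5)=85.6203
t_4: node(4,0) S=42.4489 payoff=108.3811 vs cont=106.5174 → 108.3811 [stop]  node(4,1) S=67.7652 payoff=83.0648 vs cont=81.2011 → 83.0648 [stop]  node(4,2) S=108.1800 payoff=42.6500 vs cont=44.6023 → 44.6023 [wait]  node(4,3) S=172.6980 payoff=0.0000 vs cont=11.7612 → 11.7612 [wait]  node(4,4) S=275.6941 payoff=0.0000 vs cont=0.0000 → 0.0000 [wait]  ⇒ S*(4)=67.7652
t_3: node(3,0) S=53.6336 payoff=97.1964 vs cont=95.3327 → 97.1964 [stop]  node(3,1) S=85.6203 payoff=65.2097 vs cont=64.2489 → 65.2097 [stop]  node(3,2) S=136.6838 payoff=14.1462 vs cont=28.8617 → 28.8617 [wait]  node(3,3) S=218.2013 payoff=0.0000 vs cont=6.1761 → 6.1761 [wait]  ⇒ S*(3)=85.6203
t_2: node(2,0) S=67.7652 payoff=83.0648 vs cont=81.2011 → 83.0648 [stop]  node(2,1) S=108.1800 payoff=42.6500 vs cont=47.5924 → 47.5924 [wait]  node(2,2) S=172.6980 payoff=0.0000 vs cont=18.0126 → 18.0126 [wait]  ⇒ S*(2)=67.7652
t_1: node(1,0) S=85.6203 payoff=65.2097 vs cont=65.6319 → 65.6319 [wait]  node(1,1) S=136.6838 payoff=14.1462 vs cont=33.3233 → 33.3233 [wait]  ⇒ S*(1)=-
t_0: node(0,0) S=108.1800 payoff=42.6500 vs cont=49.8777 → 49.8777 [wait]  ⇒ S*(0)=-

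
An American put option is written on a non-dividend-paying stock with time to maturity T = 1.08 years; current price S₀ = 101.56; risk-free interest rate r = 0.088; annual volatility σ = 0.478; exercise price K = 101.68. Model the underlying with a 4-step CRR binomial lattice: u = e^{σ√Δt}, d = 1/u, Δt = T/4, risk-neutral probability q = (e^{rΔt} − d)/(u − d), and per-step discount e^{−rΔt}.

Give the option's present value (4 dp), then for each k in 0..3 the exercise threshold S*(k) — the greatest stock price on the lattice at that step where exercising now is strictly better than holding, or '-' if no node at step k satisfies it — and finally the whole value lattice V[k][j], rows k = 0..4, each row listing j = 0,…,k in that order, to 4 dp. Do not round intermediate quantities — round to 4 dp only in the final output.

Δt=0.27000  u=1.28194  d=0.78007  q=0.48613  discount=0.97652
step 4 (expiry): payoffs max(K−S,0) = 64.0747 39.8804 0.1200 0.0000 0.0000
step 3: (k=3,j=0): S=48.2078, (K−S)⁺=53.4722, hold=51.0847 ⇒ V=53.4722 exercise | (k=3,j=1): S=79.2236, (K−S)⁺=22.4564, hold=20.0690 ⇒ V=22.4564 exercise | (k=3,j=2): S=130.1940, (K−S)⁺=0.0000, hold=0.0602 ⇒ V=0.0602 continue | (k=3,j=3): S=213.9576, (K−S)⁺=0.0000, hold=0.0000 ⇒ V=0.0000 continue  boundary S*=79.2236
step 2: (k=2,j=0): S=61.7996, (K−S)⁺=39.8804, hold=37.4929 ⇒ V=39.8804 exercise | (k=2,j=1): S=101.5600, (K−S)⁺=0.1200, hold=11.2973 ⇒ V=11.2973 continue | (k=2,j=2): S=166.9012, (K−S)⁺=0.0000, hold=0.0302 ⇒ V=0.0302 continue  boundary S*=61.7996
step 1: (k=1,j=0): S=79.2236, (K−S)⁺=22.4564, hold=25.3751 ⇒ V=25.3751 continue | (k=1,j=1): S=130.1940, (K−S)⁺=0.0000, hold=5.6833 ⇒ V=5.6833 continue  boundary S*=-
step 0: (k=0,j=0): S=101.5600, (K−S)⁺=0.1200, hold=15.4312 ⇒ V=15.4312 continue  boundary S*=-

price = 15.4312
boundary = - - 61.7996 79.2236
tree:
15.4312
25.3751 5.6833
39.8804 11.2973 0.0302
53.4722 22.4564 0.0602 0.0000
64.0747 39.8804 0.1200 0.0000 0.0000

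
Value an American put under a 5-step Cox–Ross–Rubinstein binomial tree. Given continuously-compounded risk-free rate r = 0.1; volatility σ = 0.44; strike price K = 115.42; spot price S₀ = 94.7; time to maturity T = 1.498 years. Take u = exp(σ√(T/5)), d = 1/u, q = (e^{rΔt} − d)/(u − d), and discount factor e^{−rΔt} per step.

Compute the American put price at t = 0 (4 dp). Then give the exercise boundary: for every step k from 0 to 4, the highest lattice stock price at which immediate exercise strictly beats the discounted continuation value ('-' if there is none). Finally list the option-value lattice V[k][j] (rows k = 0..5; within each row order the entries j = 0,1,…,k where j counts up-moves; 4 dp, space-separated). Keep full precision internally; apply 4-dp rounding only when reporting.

price = 26.7413
boundary = - 74.4313 58.5008 74.4313 94.7000
tree:
26.7413
40.9887 14.2604
56.9192 24.6640 4.8278
69.4402 40.9887 10.0016 0.0000
79.2813 56.9192 20.7200 0.0000 0.0000
87.0161 69.4402 40.9887 0.0000 0.0000 0.0000

Δt=0.29960, u=1.27231, d=0.78597, q=0.50261, disc=e^(-rΔt)=0.97048
k=5 terminal: V=max(K-S,0) → 87.0161 69.4402 40.9887 0.0000 0.0000 0.0000
k=4: j=0 S=36.1387 intr=79.2813 cont=75.8746 V=79.2813[EX]; j=1 S=58.5008 intr=56.9192 cont=53.5126 V=56.9192[EX]; j=2 S=94.7000 intr=20.7200 cont=19.7854 V=20.7200[EX]; j=3 S=153.2987 intr=0.0000 cont=0.0000 V=0.0000[hold]; j=4 S=248.1573 intr=0.0000 cont=0.0000 V=0.0000[hold]  S*(4)=94.7000
k=3: j=0 S=45.9798 intr=69.4402 cont=66.0335 V=69.4402[EX]; j=1 S=74.4313 intr=40.9887 cont=37.5820 V=40.9887[EX]; j=2 S=120.4881 intr=0.0000 cont=10.0016 V=10.0016[hold]; j=3 S=195.0441 intr=0.0000 cont=0.0000 V=0.0000[hold]  S*(3)=74.4313
k=2: j=0 S=58.5008 intr=56.9192 cont=53.5126 V=56.9192[EX]; j=1 S=94.7000 intr=20.7200 cont=24.6640 V=24.6640[hold]; j=2 S=153.2987 intr=0.0000 cont=4.8278 V=4.8278[hold]  S*(2)=58.5008
k=1: j=0 S=74.4313 intr=40.9887 cont=39.5058 V=40.9887[EX]; j=1 S=120.4881 intr=0.0000 cont=14.2604 V=14.2604[hold]  S*(1)=74.4313
k=0: j=0 S=94.7000 intr=20.7200 cont=26.7413 V=26.7413[hold]  S*(0)=-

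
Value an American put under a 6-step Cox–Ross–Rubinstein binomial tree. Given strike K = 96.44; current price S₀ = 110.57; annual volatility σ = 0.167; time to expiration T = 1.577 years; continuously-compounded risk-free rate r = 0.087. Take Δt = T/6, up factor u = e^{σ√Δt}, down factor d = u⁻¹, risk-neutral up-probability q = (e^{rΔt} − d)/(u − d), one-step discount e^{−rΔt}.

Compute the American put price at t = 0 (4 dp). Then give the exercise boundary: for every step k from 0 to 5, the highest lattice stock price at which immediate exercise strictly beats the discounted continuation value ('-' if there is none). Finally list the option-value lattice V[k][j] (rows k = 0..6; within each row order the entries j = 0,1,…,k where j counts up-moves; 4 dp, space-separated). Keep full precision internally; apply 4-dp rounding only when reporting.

price = 1.2037
boundary = - - - 85.5242 78.5067 85.5242
tree:
1.2037
2.5801 0.3820
5.3930 0.9055 0.0666
10.9158 2.1173 0.1763 0.0000
17.9333 4.8642 0.4667 0.0000 0.0000
24.3751 10.9158 1.2355 0.0000 0.0000 0.0000
30.2883 17.9333 3.2709 0.0000 0.0000 0.0000 0.0000

Δt=0.26283  u=1.08939  d=0.91795  q=0.61352  discount=0.97739
step 6 (expiry): payoffs max(K−S,0) = 30.2883 17.9333 3.2709 0.0000 0.0000 0.0000 0.0000
step 5: (k=5,j=0): S=72.0649, (K−S)⁺=24.3751, hold=22.1949 ⇒ V=24.3751 exercise | (k=5,j=1): S=85.5242, (K−S)⁺=10.9158, hold=8.7355 ⇒ V=10.9158 exercise | (k=5,j=2): S=101.4973, (K−S)⁺=0.0000, hold=1.2355 ⇒ V=1.2355 continue | (k=5,j=3): S=120.4537, (K−S)⁺=0.0000, hold=0.0000 ⇒ V=0.0000 continue | (k=5,j=4): S=142.9504, (K−S)⁺=0.0000, hold=0.0000 ⇒ V=0.0000 continue | (k=5,j=5): S=169.6488, (K−S)⁺=0.0000, hold=0.0000 ⇒ V=0.0000 continue  boundary S*=85.5242
step 4: (k=4,j=0): S=78.5067, (K−S)⁺=17.9333, hold=15.7531 ⇒ V=17.9333 exercise | (k=4,j=1): S=93.1691, (K−S)⁺=3.2709, hold=4.8642 ⇒ V=4.8642 continue | (k=4,j=2): S=110.5700, (K−S)⁺=0.0000, hold=0.4667 ⇒ V=0.4667 continue | (k=4,j=3): S=131.2208, (K−S)⁺=0.0000, hold=0.0000 ⇒ V=0.0000 continue | (k=4,j=4): S=155.7285, (K−S)⁺=0.0000, hold=0.0000 ⇒ V=0.0000 continue  boundary S*=78.5067
step 3: (k=3,j=0): S=85.5242, (K−S)⁺=10.9158, hold=9.6910 ⇒ V=10.9158 exercise | (k=3,j=1): S=101.4973, (K−S)⁺=0.0000, hold=2.1173 ⇒ V=2.1173 continue | (k=3,j=2): S=120.4537, (K−S)⁺=0.0000, hold=0.1763 ⇒ V=0.1763 continue | (k=3,j=3): S=142.9504, (K−S)⁺=0.0000, hold=0.0000 ⇒ V=0.0000 continue  boundary S*=85.5242
step 2: (k=2,j=0): S=93.1691, (K−S)⁺=3.2709, hold=5.3930 ⇒ V=5.3930 continue | (k=2,j=1): S=110.5700, (K−S)⁺=0.0000, hold=0.9055 ⇒ V=0.9055 continue | (k=2,j=2): S=131.2208, (K−S)⁺=0.0000, hold=0.0666 ⇒ V=0.0666 continue  boundary S*=-
step 1: (k=1,j=0): S=101.4973, (K−S)⁺=0.0000, hold=2.5801 ⇒ V=2.5801 continue | (k=1,j=1): S=120.4537, (K−S)⁺=0.0000, hold=0.3820 ⇒ V=0.3820 continue  boundary S*=-
step 0: (k=0,j=0): S=110.5700, (K−S)⁺=0.0000, hold=1.2037 ⇒ V=1.2037 continue  boundary S*=-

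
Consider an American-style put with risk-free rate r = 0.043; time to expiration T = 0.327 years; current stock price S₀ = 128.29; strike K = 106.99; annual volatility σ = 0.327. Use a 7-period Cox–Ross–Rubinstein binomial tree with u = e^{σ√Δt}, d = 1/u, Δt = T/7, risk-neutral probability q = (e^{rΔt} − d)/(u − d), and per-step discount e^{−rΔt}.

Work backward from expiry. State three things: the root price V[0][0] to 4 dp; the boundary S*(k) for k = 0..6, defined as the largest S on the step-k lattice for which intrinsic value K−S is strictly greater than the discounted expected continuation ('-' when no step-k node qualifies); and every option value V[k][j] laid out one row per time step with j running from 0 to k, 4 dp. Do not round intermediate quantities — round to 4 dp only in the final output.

price = 1.7361
boundary = - - - - - 90.0993 96.6976
tree:
1.7361
2.8791 0.5843
4.6832 1.0615 0.1028
7.4363 1.9109 0.2046 0.0000
11.4453 3.4016 0.4073 0.0000 0.0000
16.8907 5.9707 0.8106 0.0000 0.0000 0.0000
23.0387 10.2924 1.6133 0.0000 0.0000 0.0000 0.0000
28.7672 16.8907 3.2109 0.0000 0.0000 0.0000 0.0000 0.0000

Δt=0.04671  u=1.07323  d=0.93176  q=0.49655  discount=0.99799
step 7 (expiry): payoffs max(K−S,0) = 28.7672 16.8907 3.2109 0.0000 0.0000 0.0000 0.0000 0.0000
step 6: (k=6,j=0): S=83.9513, (K−S)⁺=23.0387, hold=22.8240 ⇒ V=23.0387 exercise | (k=6,j=1): S=96.6976, (K−S)⁺=10.2924, hold=10.0777 ⇒ V=10.2924 exercise | (k=6,j=2): S=111.3793, (K−S)⁺=0.0000, hold=1.6133 ⇒ V=1.6133 continue | (k=6,j=3): S=128.2900, (K−S)⁺=0.0000, hold=0.0000 ⇒ V=0.0000 continue | (k=6,j=4): S=147.7683, (K−S)⁺=0.0000, hold=0.0000 ⇒ V=0.0000 continue | (k=6,j=5): S=170.2040, (K−S)⁺=0.0000, hold=0.0000 ⇒ V=0.0000 continue | (k=6,j=6): S=196.0461, (K−S)⁺=0.0000, hold=0.0000 ⇒ V=0.0000 continue  boundary S*=96.6976
step 5: (k=5,j=0): S=90.0993, (K−S)⁺=16.8907, hold=16.6760 ⇒ V=16.8907 exercise | (k=5,j=1): S=103.7791, (K−S)⁺=3.2109, hold=5.9707 ⇒ V=5.9707 continue | (k=5,j=2): S=119.5360, (K−S)⁺=0.0000, hold=0.8106 ⇒ V=0.8106 continue | (k=5,j=3): S=137.6851, (K−S)⁺=0.0000, hold=0.0000 ⇒ V=0.0000 continue | (k=5,j=4): S=158.5899, (K−S)⁺=0.0000, hold=0.0000 ⇒ V=0.0000 continue | (k=5,j=5): S=182.6686, (K−S)⁺=0.0000, hold=0.0000 ⇒ V=0.0000 continue  boundary S*=90.0993
step 4: (k=4,j=0): S=96.6976, (K−S)⁺=10.2924, hold=11.4453 ⇒ V=11.4453 continue | (k=4,j=1): S=111.3793, (K−S)⁺=0.0000, hold=3.4016 ⇒ V=3.4016 continue | (k=4,j=2): S=128.2900, (K−S)⁺=0.0000, hold=0.4073 ⇒ V=0.4073 continue | (k=4,j=3): S=147.7683, (K−S)⁺=0.0000, hold=0.0000 ⇒ V=0.0000 continue | (k=4,j=4): S=170.2040, (K−S)⁺=0.0000, hold=0.0000 ⇒ V=0.0000 continue  boundary S*=-
step 3: (k=3,j=0): S=103.7791, (K−S)⁺=3.2109, hold=7.4363 ⇒ V=7.4363 continue | (k=3,j=1): S=119.5360, (K−S)⁺=0.0000, hold=1.9109 ⇒ V=1.9109 continue | (k=3,j=2): S=137.6851, (K−S)⁺=0.0000, hold=0.2046 ⇒ V=0.2046 continue | (k=3,j=3): S=158.5899, (K−S)⁺=0.0000, hold=0.0000 ⇒ V=0.0000 continue  boundary S*=-
step 2: (k=2,j=0): S=111.3793, (K−S)⁺=0.0000, hold=4.6832 ⇒ V=4.6832 continue | (k=2,j=1): S=128.2900, (K−S)⁺=0.0000, hold=1.0615 ⇒ V=1.0615 continue | (k=2,j=2): S=147.7683, (K−S)⁺=0.0000, hold=0.1028 ⇒ V=0.1028 continue  boundary S*=-
step 1: (k=1,j=0): S=119.5360, (K−S)⁺=0.0000, hold=2.8791 ⇒ V=2.8791 continue | (k=1,j=1): S=137.6851, (K−S)⁺=0.0000, hold=0.5843 ⇒ V=0.5843 continue  boundary S*=-
step 0: (k=0,j=0): S=128.2900, (K−S)⁺=0.0000, hold=1.7361 ⇒ V=1.7361 continue  boundary S*=-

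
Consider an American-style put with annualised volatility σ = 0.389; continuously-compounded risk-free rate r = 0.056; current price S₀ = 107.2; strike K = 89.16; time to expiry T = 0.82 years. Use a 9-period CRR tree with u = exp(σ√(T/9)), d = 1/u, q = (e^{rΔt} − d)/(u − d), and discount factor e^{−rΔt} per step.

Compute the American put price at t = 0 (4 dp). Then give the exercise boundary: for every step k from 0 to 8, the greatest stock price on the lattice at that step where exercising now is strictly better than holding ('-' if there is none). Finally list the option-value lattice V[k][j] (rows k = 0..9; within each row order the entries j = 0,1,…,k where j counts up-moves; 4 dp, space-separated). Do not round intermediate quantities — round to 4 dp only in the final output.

Δt=0.09111, u=1.12459, d=0.88921, q=0.49241, disc=e^(-rΔt)=0.99491
k=9 terminal: V=max(K-S,0) → 51.8995 42.0366 29.5630 13.7876 0.0000 0.0000 0.0000 0.0000 0.0000 0.0000
k=8: j=0 S=41.9027 intr=47.2573 cont=46.8035 V=47.2573[EX]; j=1 S=52.9945 intr=36.1655 cont=35.7118 V=36.1655[EX]; j=2 S=67.0222 intr=22.1378 cont=21.6841 V=22.1378[EX]; j=3 S=84.7631 intr=4.3969 cont=6.9628 V=6.9628[hold]; j=4 S=107.2000 intr=0.0000 cont=0.0000 V=0.0000[hold]; j=5 S=135.5760 intr=0.0000 cont=0.0000 V=0.0000[hold]; j=6 S=171.4632 intr=0.0000 cont=0.0000 V=0.0000[hold]; j=7 S=216.8499 intr=0.0000 cont=0.0000 V=0.0000[hold]; j=8 S=274.2504 intr=0.0000 cont=0.0000 V=0.0000[hold]  S*(8)=67.0222
k=7: j=0 S=47.1234 intr=42.0366 cont=41.5829 V=42.0366[EX]; j=1 S=59.5970 intr=29.5630 cont=29.1092 V=29.5630[EX]; j=2 S=75.3724 intr=13.7876 cont=14.5908 V=14.5908[hold]; j=3 S=95.3237 intr=0.0000 cont=3.5162 V=3.5162[hold]; j=4 S=120.5560 intr=0.0000 cont=0.0000 V=0.0000[hold]; j=5 S=152.4674 intr=0.0000 cont=0.0000 V=0.0000[hold]; j=6 S=192.8258 intr=0.0000 cont=0.0000 V=0.0000[hold]; j=7 S=243.8671 intr=0.0000 cont=0.0000 V=0.0000[hold]  S*(7)=59.5970
k=6: j=0 S=52.9945 intr=36.1655 cont=35.7118 V=36.1655[EX]; j=1 S=67.0222 intr=22.1378 cont=22.0776 V=22.1378[EX]; j=2 S=84.7631 intr=4.3969 cont=9.0911 V=9.0911[hold]; j=3 S=107.2000 intr=0.0000 cont=1.7757 V=1.7757[hold]; j=4 S=135.5760 intr=0.0000 cont=0.0000 V=0.0000[hold]; j=5 S=171.4632 intr=0.0000 cont=0.0000 V=0.0000[hold]; j=6 S=216.8499 intr=0.0000 cont=0.0000 V=0.0000[hold]  S*(6)=67.0222
k=5: j=0 S=59.5970 intr=29.5630 cont=29.1092 V=29.5630[EX]; j=1 S=75.3724 intr=13.7876 cont=15.6335 V=15.6335[hold]; j=2 S=95.3237 intr=0.0000 cont=5.4610 V=5.4610[hold]; j=3 S=120.5560 intr=0.0000 cont=0.8967 V=0.8967[hold]; j=4 S=152.4674 intr=0.0000 cont=0.0000 V=0.0000[hold]; j=5 S=192.8258 intr=0.0000 cont=0.0000 V=0.0000[hold]  S*(5)=59.5970
k=4: j=0 S=67.0222 intr=22.1378 cont=22.5884 V=22.5884[hold]; j=1 S=84.7631 intr=4.3969 cont=10.5704 V=10.5704[hold]; j=2 S=107.2000 intr=0.0000 cont=3.1971 V=3.1971[hold]; j=3 S=135.5760 intr=0.0000 cont=0.4529 V=0.4529[hold]; j=4 S=171.4632 intr=0.0000 cont=0.0000 V=0.0000[hold]  S*(4)=-
k=3: j=0 S=75.3724 intr=13.7876 cont=16.5857 V=16.5857[hold]; j=1 S=95.3237 intr=0.0000 cont=6.9044 V=6.9044[hold]; j=2 S=120.5560 intr=0.0000 cont=1.8364 V=1.8364[hold]; j=3 S=152.4674 intr=0.0000 cont=0.2287 V=0.2287[hold]  S*(3)=-
k=2: j=0 S=84.7631 intr=4.3969 cont=11.7584 V=11.7584[hold]; j=1 S=107.2000 intr=0.0000 cont=4.3864 V=4.3864[hold]; j=2 S=135.5760 intr=0.0000 cont=1.0395 V=1.0395[hold]  S*(2)=-
k=1: j=0 S=95.3237 intr=0.0000 cont=8.0870 V=8.0870[hold]; j=1 S=120.5560 intr=0.0000 cont=2.7244 V=2.7244[hold]  S*(1)=-
k=0: j=0 S=107.2000 intr=0.0000 cont=5.4187 V=5.4187[hold]  S*(0)=-

price = 5.4187
boundary = - - - - - 59.5970 67.0222 59.5970 67.0222
tree:
5.4187
8.0870 2.7244
11.7584 4.3864 1.0395
16.5857 6.9044 1.8364 0.2287
22.5884 10.5704 3.1971 0.4529 0.0000
29.5630 15.6335 5.4610 0.8967 0.0000 0.0000
36.1655 22.1378 9.0911 1.7757 0.0000 0.0000 0.0000
42.0366 29.5630 14.5908 3.5162 0.0000 0.0000 0.0000 0.0000
47.2573 36.1655 22.1378 6.9628 0.0000 0.0000 0.0000 0.0000 0.0000
51.8995 42.0366 29.5630 13.7876 0.0000 0.0000 0.0000 0.0000 0.0000 0.0000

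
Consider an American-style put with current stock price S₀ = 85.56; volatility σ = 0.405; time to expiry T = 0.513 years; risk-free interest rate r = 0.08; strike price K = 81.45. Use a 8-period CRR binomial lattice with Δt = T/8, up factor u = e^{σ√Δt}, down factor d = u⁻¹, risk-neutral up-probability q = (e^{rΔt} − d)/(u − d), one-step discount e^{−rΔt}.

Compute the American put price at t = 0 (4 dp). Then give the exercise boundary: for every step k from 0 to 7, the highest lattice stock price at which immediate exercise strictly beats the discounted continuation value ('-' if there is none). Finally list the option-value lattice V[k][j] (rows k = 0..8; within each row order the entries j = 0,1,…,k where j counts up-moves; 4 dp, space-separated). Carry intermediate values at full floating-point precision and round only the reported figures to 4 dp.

price = 6.5148
boundary = - - - - 56.7688 62.8999 56.7688 62.8999
tree:
6.5148
9.5740 3.5156
13.6376 5.5993 1.4632
18.7332 8.6705 2.5786 0.3602
24.6812 12.9642 4.4561 0.7233 0.0000
30.2147 18.5501 7.4987 1.4523 0.0000 0.0000
35.2088 24.6812 12.1476 2.9160 0.0000 0.0000 0.0000
39.7161 30.2147 18.5501 5.8552 0.0000 0.0000 0.0000 0.0000
43.7841 35.2088 24.6812 11.7568 0.0000 0.0000 0.0000 0.0000 0.0000

Δt=0.06413  u=1.10800  d=0.90253  q=0.49941  discount=0.99488
step 8 (expiry): payoffs max(K−S,0) = 43.7841 35.2088 24.6812 11.7568 0.0000 0.0000 0.0000 0.0000 0.0000
step 7: (k=7,j=0): S=41.7339, (K−S)⁺=39.7161, hold=39.2994 ⇒ V=39.7161 exercise | (k=7,j=1): S=51.2353, (K−S)⁺=30.2147, hold=29.7979 ⇒ V=30.2147 exercise | (k=7,j=2): S=62.8999, (K−S)⁺=18.5501, hold=18.1333 ⇒ V=18.5501 exercise | (k=7,j=3): S=77.2201, (K−S)⁺=4.2299, hold=5.8552 ⇒ V=5.8552 continue | (k=7,j=4): S=94.8006, (K−S)⁺=0.0000, hold=0.0000 ⇒ V=0.0000 continue | (k=7,j=5): S=116.3836, (K−S)⁺=0.0000, hold=0.0000 ⇒ V=0.0000 continue | (k=7,j=6): S=142.8803, (K−S)⁺=0.0000, hold=0.0000 ⇒ V=0.0000 continue | (k=7,j=7): S=175.4094, (K−S)⁺=0.0000, hold=0.0000 ⇒ V=0.0000 continue  boundary S*=62.8999
step 6: (k=6,j=0): S=46.2412, (K−S)⁺=35.2088, hold=34.7920 ⇒ V=35.2088 exercise | (k=6,j=1): S=56.7688, (K−S)⁺=24.6812, hold=24.2644 ⇒ V=24.6812 exercise | (k=6,j=2): S=69.6932, (K−S)⁺=11.7568, hold=12.1476 ⇒ V=12.1476 continue | (k=6,j=3): S=85.5600, (K−S)⁺=0.0000, hold=2.9160 ⇒ V=2.9160 continue | (k=6,j=4): S=105.0392, (K−S)⁺=0.0000, hold=0.0000 ⇒ V=0.0000 continue | (k=6,j=5): S=128.9531, (K−S)⁺=0.0000, hold=0.0000 ⇒ V=0.0000 continue | (k=6,j=6): S=158.3115, (K−S)⁺=0.0000, hold=0.0000 ⇒ V=0.0000 continue  boundary S*=56.7688
step 5: (k=5,j=0): S=51.2353, (K−S)⁺=30.2147, hold=29.7979 ⇒ V=30.2147 exercise | (k=5,j=1): S=62.8999, (K−S)⁺=18.5501, hold=18.3275 ⇒ V=18.5501 exercise | (k=5,j=2): S=77.2201, (K−S)⁺=4.2299, hold=7.4987 ⇒ V=7.4987 continue | (k=5,j=3): S=94.8006, (K−S)⁺=0.0000, hold=1.4523 ⇒ V=1.4523 continue | (k=5,j=4): S=116.3836, (K−S)⁺=0.0000, hold=0.0000 ⇒ V=0.0000 continue | (k=5,j=5): S=142.8803, (K−S)⁺=0.0000, hold=0.0000 ⇒ V=0.0000 continue  boundary S*=62.8999
step 4: (k=4,j=0): S=56.7688, (K−S)⁺=24.6812, hold=24.2644 ⇒ V=24.6812 exercise | (k=4,j=1): S=69.6932, (K−S)⁺=11.7568, hold=12.9642 ⇒ V=12.9642 continue | (k=4,j=2): S=85.5600, (K−S)⁺=0.0000, hold=4.4561 ⇒ V=4.4561 continue | (k=4,j=3): S=105.0392, (K−S)⁺=0.0000, hold=0.7233 ⇒ V=0.7233 continue | (k=4,j=4): S=128.9531, (K−S)⁺=0.0000, hold=0.0000 ⇒ V=0.0000 continue  boundary S*=56.7688
step 3: (k=3,j=0): S=62.8999, (K−S)⁺=18.5501, hold=18.7332 ⇒ V=18.7332 continue | (k=3,j=1): S=77.2201, (K−S)⁺=4.2299, hold=8.6705 ⇒ V=8.6705 continue | (k=3,j=2): S=94.8006, (K−S)⁺=0.0000, hold=2.5786 ⇒ V=2.5786 continue | (k=3,j=3): S=116.3836, (K−S)⁺=0.0000, hold=0.3602 ⇒ V=0.3602 continue  boundary S*=-
step 2: (k=2,j=0): S=69.6932, (K−S)⁺=11.7568, hold=13.6376 ⇒ V=13.6376 continue | (k=2,j=1): S=85.5600, (K−S)⁺=0.0000, hold=5.5993 ⇒ V=5.5993 continue | (k=2,j=2): S=105.0392, (K−S)⁺=0.0000, hold=1.4632 ⇒ V=1.4632 continue  boundary S*=-
step 1: (k=1,j=0): S=77.2201, (K−S)⁺=4.2299, hold=9.5740 ⇒ V=9.5740 continue | (k=1,j=1): S=94.8006, (K−S)⁺=0.0000, hold=3.5156 ⇒ V=3.5156 continue  boundary S*=-
step 0: (k=0,j=0): S=85.5600, (K−S)⁺=0.0000, hold=6.5148 ⇒ V=6.5148 continue  boundary S*=-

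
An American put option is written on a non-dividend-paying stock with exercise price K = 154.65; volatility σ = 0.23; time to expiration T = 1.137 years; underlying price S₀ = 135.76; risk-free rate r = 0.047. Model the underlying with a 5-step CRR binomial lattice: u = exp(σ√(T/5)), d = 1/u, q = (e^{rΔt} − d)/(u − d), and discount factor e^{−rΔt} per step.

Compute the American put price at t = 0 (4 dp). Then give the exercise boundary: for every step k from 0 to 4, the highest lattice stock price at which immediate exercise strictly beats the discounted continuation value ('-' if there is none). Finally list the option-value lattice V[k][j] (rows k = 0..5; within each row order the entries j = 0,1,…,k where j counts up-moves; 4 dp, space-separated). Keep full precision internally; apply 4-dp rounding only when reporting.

price = 21.9797
boundary = - 121.6575 109.0199 121.6575 135.7600
tree:
21.9797
32.9925 12.3276
45.6301 20.6307 4.9629
56.9548 32.9925 9.7130 0.7066
67.1032 45.6301 18.8900 1.4926 0.0000
76.1974 56.9548 32.9925 3.1527 0.0000 0.0000

Δt=0.22740, u=1.11592, d=0.89612, q=0.52149, disc=e^(-rΔt)=0.98937
k=5 terminal: V=max(K-S,0) → 76.1974 56.9548 32.9925 3.1527 0.0000 0.0000
k=4: j=0 S=87.5468 intr=67.1032 cont=65.4592 V=67.1032[EX]; j=1 S=109.0199 intr=45.6301 cont=43.9860 V=45.6301[EX]; j=2 S=135.7600 intr=18.8900 cont=17.2459 V=18.8900[EX]; j=3 S=169.0588 intr=0.0000 cont=1.4926 V=1.4926[hold]; j=4 S=210.5250 intr=0.0000 cont=0.0000 V=0.0000[hold]  S*(4)=135.7600
k=3: j=0 S=97.6952 intr=56.9548 cont=55.3108 V=56.9548[EX]; j=1 S=121.6575 intr=32.9925 cont=31.3484 V=32.9925[EX]; j=2 S=151.4973 intr=3.1527 cont=9.7130 V=9.7130[hold]; j=3 S=188.6560 intr=0.0000 cont=0.7066 V=0.7066[hold]  S*(3)=121.6575
k=2: j=0 S=109.0199 intr=45.6301 cont=43.9860 V=45.6301[EX]; j=1 S=135.7600 intr=18.8900 cont=20.6307 V=20.6307[hold]; j=2 S=169.0588 intr=0.0000 cont=4.9629 V=4.9629[hold]  S*(2)=109.0199
k=1: j=0 S=121.6575 intr=32.9925 cont=32.2465 V=32.9925[EX]; j=1 S=151.4973 intr=3.1527 cont=12.3276 V=12.3276[hold]  S*(1)=121.6575
k=0: j=0 S=135.7600 intr=18.8900 cont=21.9797 V=21.9797[hold]  S*(0)=-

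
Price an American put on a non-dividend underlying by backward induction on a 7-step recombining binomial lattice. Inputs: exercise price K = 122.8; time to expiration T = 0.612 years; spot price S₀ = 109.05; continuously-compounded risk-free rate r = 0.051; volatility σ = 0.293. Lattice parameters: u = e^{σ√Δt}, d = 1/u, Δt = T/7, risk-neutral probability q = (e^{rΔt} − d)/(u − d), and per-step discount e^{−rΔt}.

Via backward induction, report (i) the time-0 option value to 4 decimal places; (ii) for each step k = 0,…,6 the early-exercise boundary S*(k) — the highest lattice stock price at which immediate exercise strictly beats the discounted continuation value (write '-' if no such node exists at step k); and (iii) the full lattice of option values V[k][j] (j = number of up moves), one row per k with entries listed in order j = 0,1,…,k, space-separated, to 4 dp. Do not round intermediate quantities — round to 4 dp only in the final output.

price = 17.0869
boundary = - - 91.7013 84.0911 91.7013 100.0001 109.0500
tree:
17.0869
23.4668 10.9626
31.0987 16.1675 5.9399
38.7089 22.9538 9.6352 2.3575
45.6875 31.0987 15.1452 4.3006 0.4670
52.0869 38.7089 22.7999 7.7497 0.9459 0.0000
57.9553 45.6875 31.0987 13.7500 1.9160 0.0000 0.0000
63.3366 52.0869 38.7089 22.7999 3.8811 0.0000 0.0000 0.0000

params: Δt=0.08743 u=1.09050 d=0.91701 q=0.50411 e^(-rΔt)=0.99555
t_7 payoffs: 63.3366 52.0869 38.7089 22.7999 3.8811 0.0000 0.0000 0.0000
t_6: node(6,0) S=64.8447 payoff=57.9553 vs cont=57.4090 → 57.9553 [stop]  node(6,1) S=77.1125 payoff=45.6875 vs cont=45.1411 → 45.6875 [stop]  node(6,2) S=91.7013 payoff=31.0987 vs cont=30.5524 → 31.0987 [stop]  node(6,3) S=109.0500 payoff=13.7500 vs cont=13.2037 → 13.7500 [stop]  node(6,4) S=129.6809 payoff=0.0000 vs cont=1.9160 → 1.9160 [wait]  node(6,5) S=154.2149 payoff=0.0000 vs cont=0.0000 → 0.0000 [wait]  node(6,6) S=183.3905 payoff=0.0000 vs cont=0.0000 → 0.0000 [wait]  ⇒ S*(6)=109.0500
t_5: node(5,0) S=70.7131 payoff=52.0869 vs cont=51.5406 → 52.0869 [stop]  node(5,1) S=84.0911 payoff=38.7089 vs cont=38.1626 → 38.7089 [stop]  node(5,2) S=100.0001 payoff=22.7999 vs cont=22.2536 → 22.7999 [stop]  node(5,3) S=118.9189 payoff=3.8811 vs cont=7.7497 → 7.7497 [wait]  node(5,4) S=141.4169 payoff=0.0000 vs cont=0.9459 → 0.9459 [wait]  node(5,5) S=168.1712 payoff=0.0000 vs cont=0.0000 → 0.0000 [wait]  ⇒ S*(5)=100.0001
t_4: node(4,0) S=77.1125 payoff=45.6875 vs cont=45.1411 → 45.6875 [stop]  node(4,1) S=91.7013 payoff=31.0987 vs cont=30.5524 → 31.0987 [stop]  node(4,2) S=109.0500 payoff=13.7500 vs cont=15.1452 → 15.1452 [wait]  node(4,3) S=129.6809 payoff=0.0000 vs cont=4.3006 → 4.3006 [wait]  node(4,4) S=154.2149 payoff=0.0000 vs cont=0.4670 → 0.4670 [wait]  ⇒ S*(4)=91.7013
t_3: node(3,0) S=84.0911 payoff=38.7089 vs cont=38.1626 → 38.7089 [stop]  node(3,1) S=100.0001 payoff=22.7999 vs cont=22.9538 → 22.9538 [wait]  node(3,2) S=118.9189 payoff=3.8811 vs cont=9.6352 → 9.6352 [wait]  node(3,3) S=141.4169 payoff=0.0000 vs cont=2.3575 → 2.3575 [wait]  ⇒ S*(3)=84.0911
t_2: node(2,0) S=91.7013 payoff=31.0987 vs cont=30.6296 → 31.0987 [stop]  node(2,1) S=109.0500 payoff=13.7500 vs cont=16.1675 → 16.1675 [wait]  node(2,2) S=129.6809 payoff=0.0000 vs cont=5.9399 → 5.9399 [wait]  ⇒ S*(2)=91.7013
t_1: node(1,0) S=100.0001 payoff=22.7999 vs cont=23.4668 → 23.4668 [wait]  node(1,1) S=118.9189 payoff=3.8811 vs cont=10.9626 → 10.9626 [wait]  ⇒ S*(1)=-
t_0: node(0,0) S=109.0500 payoff=13.7500 vs cont=17.0869 → 17.0869 [wait]  ⇒ S*(0)=-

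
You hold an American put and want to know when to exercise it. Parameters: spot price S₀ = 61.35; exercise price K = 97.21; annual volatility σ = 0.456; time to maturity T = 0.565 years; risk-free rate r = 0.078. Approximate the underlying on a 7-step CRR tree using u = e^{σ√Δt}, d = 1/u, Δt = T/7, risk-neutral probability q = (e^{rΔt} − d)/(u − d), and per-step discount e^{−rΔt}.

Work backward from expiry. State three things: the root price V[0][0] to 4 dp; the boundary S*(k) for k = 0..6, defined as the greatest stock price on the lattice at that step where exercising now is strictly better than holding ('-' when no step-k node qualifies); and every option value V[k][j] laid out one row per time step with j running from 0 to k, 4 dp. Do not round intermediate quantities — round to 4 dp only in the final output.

price = 35.8600
boundary = 61.3500 53.8954 61.3500 53.8954 61.3500 69.8357 79.4952
tree:
35.8600
43.3146 27.8809
49.8635 35.8600 19.9990
55.6165 43.3146 27.3938 12.6193
60.6706 49.8635 35.8600 19.0027 6.1894
65.1105 55.6165 43.3146 27.3743 10.6016 1.7125
69.0109 60.6706 49.8635 35.8600 17.7148 3.3922 0.0000
72.4374 65.1105 55.6165 43.3146 27.3743 6.7193 0.0000 0.0000

params: Δt=0.08071 u=1.13832 d=0.87849 q=0.49196 e^(-rΔt)=0.99372
t_7 payoffs: 72.4374 65.1105 55.6165 43.3146 27.3743 6.7193 0.0000 0.0000
t_6: node(6,0) S=28.1991 payoff=69.0109 vs cont=68.4008 → 69.0109 [stop]  node(6,1) S=36.5394 payoff=60.6706 vs cont=60.0605 → 60.6706 [stop]  node(6,2) S=47.3465 payoff=49.8635 vs cont=49.2534 → 49.8635 [stop]  node(6,3) S=61.3500 payoff=35.8600 vs cont=35.2499 → 35.8600 [stop]  node(6,4) S=79.4952 payoff=17.7148 vs cont=17.1047 → 17.7148 [stop]  node(6,5) S=103.0071 payoff=0.0000 vs cont=3.3922 → 3.3922 [wait]  node(6,6) S=133.4731 payoff=0.0000 vs cont=0.0000 → 0.0000 [wait]  ⇒ S*(6)=79.4952
t_5: node(5,0) S=32.0995 payoff=65.1105 vs cont=64.5004 → 65.1105 [stop]  node(5,1) S=41.5935 payoff=55.6165 vs cont=55.0065 → 55.6165 [stop]  node(5,2) S=53.8954 payoff=43.3146 vs cont=42.7046 → 43.3146 [stop]  node(5,3) S=69.8357 payoff=27.3743 vs cont=26.7642 → 27.3743 [stop]  node(5,4) S=90.4907 payoff=6.7193 vs cont=10.6016 → 10.6016 [wait]  node(5,5) S=117.2548 payoff=0.0000 vs cont=1.7125 → 1.7125 [wait]  ⇒ S*(5)=69.8357
t_4: node(4,0) S=36.5394 payoff=60.6706 vs cont=60.0605 → 60.6706 [stop]  node(4,1) S=47.3465 payoff=49.8635 vs cont=49.2534 → 49.8635 [stop]  node(4,2) S=61.3500 payoff=35.8600 vs cont=35.2499 → 35.8600 [stop]  node(4,3) S=79.4952 payoff=17.7148 vs cont=19.0027 → 19.0027 [wait]  node(4,4) S=103.0071 payoff=0.0000 vs cont=6.1894 → 6.1894 [wait]  ⇒ S*(4)=61.3500
t_3: node(3,0) S=41.5935 payoff=55.6165 vs cont=55.0065 → 55.6165 [stop]  node(3,1) S=53.8954 payoff=43.3146 vs cont=42.7046 → 43.3146 [stop]  node(3,2) S=69.8357 payoff=27.3743 vs cont=27.3938 → 27.3938 [wait]  node(3,3) S=90.4907 payoff=6.7193 vs cont=12.6193 → 12.6193 [wait]  ⇒ S*(3)=53.8954
t_2: node(2,0) S=47.3465 payoff=49.8635 vs cont=49.2534 → 49.8635 [stop]  node(2,1) S=61.3500 payoff=35.8600 vs cont=35.2595 → 35.8600 [stop]  node(2,2) S=79.4952 payoff=17.7148 vs cont=19.9990 → 19.9990 [wait]  ⇒ S*(2)=61.3500
t_1: node(1,0) S=53.8954 payoff=43.3146 vs cont=42.7046 → 43.3146 [stop]  node(1,1) S=69.8357 payoff=27.3743 vs cont=27.8809 → 27.8809 [wait]  ⇒ S*(1)=53.8954
t_0: node(0,0) S=61.3500 payoff=35.8600 vs cont=35.4976 → 35.8600 [stop]  ⇒ S*(0)=61.3500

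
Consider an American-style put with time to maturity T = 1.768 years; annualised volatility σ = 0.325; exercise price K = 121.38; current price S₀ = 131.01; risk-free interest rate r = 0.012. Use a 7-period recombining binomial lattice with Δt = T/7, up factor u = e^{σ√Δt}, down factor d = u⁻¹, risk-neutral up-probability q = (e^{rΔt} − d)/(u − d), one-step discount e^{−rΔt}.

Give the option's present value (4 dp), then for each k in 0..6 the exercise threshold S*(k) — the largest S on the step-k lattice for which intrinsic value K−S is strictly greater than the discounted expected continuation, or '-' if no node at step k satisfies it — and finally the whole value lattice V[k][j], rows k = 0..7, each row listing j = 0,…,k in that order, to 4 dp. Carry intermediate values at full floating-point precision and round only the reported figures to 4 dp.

price = 16.4998
boundary = - - - - 68.1656 80.2601 94.5006
tree:
16.4998
23.2579 8.9401
31.8240 13.6910 3.6085
42.0282 20.4542 6.1073 0.7972
53.2144 29.6105 10.1995 1.5045 0.0000
63.4865 41.1199 16.7457 2.8393 0.0000 0.0000
72.2106 53.2144 26.8794 5.3583 0.0000 0.0000 0.0000
79.6200 63.4865 41.1199 10.1122 0.0000 0.0000 0.0000 0.0000

Δt=0.25257  u=1.17743  d=0.84931  q=0.46851  discount=0.99697
step 7 (expiry): payoffs max(K−S,0) = 79.6200 63.4865 41.1199 10.1122 0.0000 0.0000 0.0000 0.0000
step 6: (k=6,j=0): S=49.1694, (K−S)⁺=72.2106, hold=71.8432 ⇒ V=72.2106 exercise | (k=6,j=1): S=68.1656, (K−S)⁺=53.2144, hold=52.8471 ⇒ V=53.2144 exercise | (k=6,j=2): S=94.5006, (K−S)⁺=26.8794, hold=26.5120 ⇒ V=26.8794 exercise | (k=6,j=3): S=131.0100, (K−S)⁺=0.0000, hold=5.3583 ⇒ V=5.3583 continue | (k=6,j=4): S=181.6244, (K−S)⁺=0.0000, hold=0.0000 ⇒ V=0.0000 continue | (k=6,j=5): S=251.7932, (K−S)⁺=0.0000, hold=0.0000 ⇒ V=0.0000 continue | (k=6,j=6): S=349.0709, (K−S)⁺=0.0000, hold=0.0000 ⇒ V=0.0000 continue  boundary S*=94.5006
step 5: (k=5,j=0): S=57.8935, (K−S)⁺=63.4865, hold=63.1191 ⇒ V=63.4865 exercise | (k=5,j=1): S=80.2601, (K−S)⁺=41.1199, hold=40.7525 ⇒ V=41.1199 exercise | (k=5,j=2): S=111.2678, (K−S)⁺=10.1122, hold=16.7457 ⇒ V=16.7457 continue | (k=5,j=3): S=154.2550, (K−S)⁺=0.0000, hold=2.8393 ⇒ V=2.8393 continue | (k=5,j=4): S=213.8499, (K−S)⁺=0.0000, hold=0.0000 ⇒ V=0.0000 continue | (k=5,j=5): S=296.4687, (K−S)⁺=0.0000, hold=0.0000 ⇒ V=0.0000 continue  boundary S*=80.2601
step 4: (k=4,j=0): S=68.1656, (K−S)⁺=53.2144, hold=52.8471 ⇒ V=53.2144 exercise | (k=4,j=1): S=94.5006, (K−S)⁺=26.8794, hold=29.6105 ⇒ V=29.6105 continue | (k=4,j=2): S=131.0100, (K−S)⁺=0.0000, hold=10.1995 ⇒ V=10.1995 continue | (k=4,j=3): S=181.6244, (K−S)⁺=0.0000, hold=1.5045 ⇒ V=1.5045 continue | (k=4,j=4): S=251.7932, (K−S)⁺=0.0000, hold=0.0000 ⇒ V=0.0000 continue  boundary S*=68.1656
step 3: (k=3,j=0): S=80.2601, (K−S)⁺=41.1199, hold=42.0282 ⇒ V=42.0282 continue | (k=3,j=1): S=111.2678, (K−S)⁺=10.1122, hold=20.4542 ⇒ V=20.4542 continue | (k=3,j=2): S=154.2550, (K−S)⁺=0.0000, hold=6.1073 ⇒ V=6.1073 continue | (k=3,j=3): S=213.8499, (K−S)⁺=0.0000, hold=0.7972 ⇒ V=0.7972 continue  boundary S*=-
step 2: (k=2,j=0): S=94.5006, (K−S)⁺=26.8794, hold=31.8240 ⇒ V=31.8240 continue | (k=2,j=1): S=131.0100, (K−S)⁺=0.0000, hold=13.6910 ⇒ V=13.6910 continue | (k=2,j=2): S=181.6244, (K−S)⁺=0.0000, hold=3.6085 ⇒ V=3.6085 continue  boundary S*=-
step 1: (k=1,j=0): S=111.2678, (K−S)⁺=10.1122, hold=23.2579 ⇒ V=23.2579 continue | (k=1,j=1): S=154.2550, (K−S)⁺=0.0000, hold=8.9401 ⇒ V=8.9401 continue  boundary S*=-
step 0: (k=0,j=0): S=131.0100, (K−S)⁺=0.0000, hold=16.4998 ⇒ V=16.4998 continue  boundary S*=-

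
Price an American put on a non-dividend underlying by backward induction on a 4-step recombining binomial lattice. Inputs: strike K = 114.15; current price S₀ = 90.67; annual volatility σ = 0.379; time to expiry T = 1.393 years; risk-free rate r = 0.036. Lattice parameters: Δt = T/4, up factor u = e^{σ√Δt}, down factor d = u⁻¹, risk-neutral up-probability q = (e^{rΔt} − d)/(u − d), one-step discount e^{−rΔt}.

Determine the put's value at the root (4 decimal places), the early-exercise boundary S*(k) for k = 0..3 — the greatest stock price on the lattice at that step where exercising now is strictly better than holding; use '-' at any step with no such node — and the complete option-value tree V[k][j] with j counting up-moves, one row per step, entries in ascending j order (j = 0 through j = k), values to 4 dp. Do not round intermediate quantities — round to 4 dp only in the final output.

params: Δt=0.34825 u=1.25064 d=0.79959 q=0.47229 e^(-rΔt)=0.98754
t_4 payoffs: 77.0879 56.1809 23.4800 0.0000 0.0000
t_3: node(3,0) S=46.3514 payoff=67.7986 vs cont=66.3764 → 67.7986 [stop]  node(3,1) S=72.4987 payoff=41.6513 vs cont=40.2292 → 41.6513 [stop]  node(3,2) S=113.3958 payoff=0.7542 vs cont=12.2363 → 12.2363 [wait]  node(3,3) S=177.3635 payoff=0.0000 vs cont=0.0000 → 0.0000 [wait]  ⇒ S*(3)=72.4987
t_2: node(2,0) S=57.9691 payoff=56.1809 vs cont=54.7587 → 56.1809 [stop]  node(2,1) S=90.6700 payoff=23.4800 vs cont=27.4132 → 27.4132 [wait]  node(2,2) S=141.8178 payoff=0.0000 vs cont=6.3768 → 6.3768 [wait]  ⇒ S*(2)=57.9691
t_1: node(1,0) S=72.4987 payoff=41.6513 vs cont=42.0636 → 42.0636 [wait]  node(1,1) S=113.3958 payoff=0.7542 vs cont=17.2602 → 17.2602 [wait]  ⇒ S*(1)=-
t_0: node(0,0) S=90.6700 payoff=23.4800 vs cont=29.9712 → 29.9712 [wait]  ⇒ S*(0)=-

price = 29.9712
boundary = - - 57.9691 72.4987
tree:
29.9712
42.0636 17.2602
56.1809 27.4132 6.3768
67.7986 41.6513 12.2363 0.0000
77.0879 56.1809 23.4800 0.0000 0.0000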